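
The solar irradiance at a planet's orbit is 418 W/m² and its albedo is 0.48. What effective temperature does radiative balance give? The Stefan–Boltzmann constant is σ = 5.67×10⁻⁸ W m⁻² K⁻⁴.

T ≈ 176 K

Power absorbed = (1−a)S·πR²; power emitted = 4πR²σT⁴. Equating and cancelling πR²:
T = ((1−a)S / 4σ)^(1/4) = (217 / (4 × 5.67×10⁻⁸))^(1/4) = (9.58×10^8)^(1/4).
T = 176 K.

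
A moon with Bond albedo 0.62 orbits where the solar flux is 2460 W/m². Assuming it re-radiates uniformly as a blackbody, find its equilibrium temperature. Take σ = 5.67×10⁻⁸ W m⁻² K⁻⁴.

Power absorbed = (1−a)S·πR²; power emitted = 4πR²σT⁴. Equating and cancelling πR²:
T = ((1−a)S / 4σ)^(1/4) = (935 / (4 × 5.67×10⁻⁸))^(1/4) = (4.12×10^9)^(1/4).
T = 253 K.

T ≈ 253 K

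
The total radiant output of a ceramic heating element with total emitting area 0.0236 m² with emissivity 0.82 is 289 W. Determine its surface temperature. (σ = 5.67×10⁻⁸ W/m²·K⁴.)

From P = εσAT⁴, T = (P / εσA)^(1/4) = (289 / (0.82 × 5.67×10⁻⁸ × 0.0236))^(1/4).
T = (2.63×10^11)^(1/4) = 716 K.

T ≈ 716 K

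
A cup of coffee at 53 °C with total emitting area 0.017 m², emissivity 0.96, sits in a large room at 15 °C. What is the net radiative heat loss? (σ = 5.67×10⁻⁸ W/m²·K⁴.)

Convert: 53 °C = 326 K; 15 °C = 288 K.
Q = εσA(T⁴ − T_s⁴). T⁴ − T_s⁴ = (326)⁴ − (288)⁴ = 1.13×10^10 − 6.88×10^9 = 4.41×10^9 K⁴.
Q = 0.96 × 5.67×10⁻⁸ × 0.0170 × 4.41×10^9 = 4.09 W.

Q ≈ 4.09 W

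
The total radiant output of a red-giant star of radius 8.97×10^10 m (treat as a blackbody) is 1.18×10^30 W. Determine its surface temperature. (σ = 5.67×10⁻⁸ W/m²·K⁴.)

T ≈ 3790 K

A = 4πr² = 4π × (8.97×10^10)² = 1.01×10^23 m².
From P = σAT⁴, T = (P / σA)^(1/4) = (1.18×10^30 / (5.67×10⁻⁸ × 1.01×10^23))^(1/4).
T = (2.06×10^14)^(1/4) = 3790 K.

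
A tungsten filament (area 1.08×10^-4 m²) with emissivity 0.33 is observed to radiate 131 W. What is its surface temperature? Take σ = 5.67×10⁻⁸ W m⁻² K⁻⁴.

T ≈ 2840 K

From P = εσAT⁴, T = (P / εσA)^(1/4) = (131 / (0.33 × 5.67×10⁻⁸ × 1.08×10^-4))^(1/4).
T = (6.48×10^13)^(1/4) = 2840 K.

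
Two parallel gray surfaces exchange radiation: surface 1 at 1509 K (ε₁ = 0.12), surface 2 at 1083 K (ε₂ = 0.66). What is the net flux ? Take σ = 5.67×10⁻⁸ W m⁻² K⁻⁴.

q ≈ 24400 W/m²

For two large parallel gray plates, q = σ(T₁⁴ − T₂⁴) / (1/ε₁ + 1/ε₂ − 1).
1/ε₁ + 1/ε₂ − 1 = 1/0.12 + 1/0.66 − 1 = 8.848.
T₁⁴ − T₂⁴ = 5.19×10^12 − 1.38×10^12 = 3.81×10^12 K⁴.
q = 5.67×10⁻⁸ × 3.81×10^12 / 8.848 = 24400 W/m².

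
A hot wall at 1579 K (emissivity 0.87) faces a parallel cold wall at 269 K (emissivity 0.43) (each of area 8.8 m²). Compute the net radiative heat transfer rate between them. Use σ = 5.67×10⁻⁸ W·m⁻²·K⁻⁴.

For two large parallel gray plates, q = σ(T₁⁴ − T₂⁴) / (1/ε₁ + 1/ε₂ − 1).
1/ε₁ + 1/ε₂ − 1 = 1/0.87 + 1/0.43 − 1 = 2.475.
T₁⁴ − T₂⁴ = 6.22×10^12 − 5.24×10^9 = 6.21×10^12 K⁴.
q = 5.67×10⁻⁸ × 6.21×10^12 / 2.475 = 1.42×10^5 W/m².
Q = q·A = 1.42×10^5 × 8.8 = 1.25×10^6 W.

Q ≈ 1.25×10^6 W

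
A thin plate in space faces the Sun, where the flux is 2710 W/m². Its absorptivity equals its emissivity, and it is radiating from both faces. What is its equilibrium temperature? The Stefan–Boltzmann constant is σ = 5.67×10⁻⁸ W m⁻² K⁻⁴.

T ≈ 393 K

Absorbed flux αS = emitted flux 2εσT⁴ per unit area; with α = ε this gives T = (S/2σ)^(1/4).
T = (2710 / (2 × 5.67×10⁻⁸))^(1/4) = (2.39×10^10)^(1/4).
T = 393 K.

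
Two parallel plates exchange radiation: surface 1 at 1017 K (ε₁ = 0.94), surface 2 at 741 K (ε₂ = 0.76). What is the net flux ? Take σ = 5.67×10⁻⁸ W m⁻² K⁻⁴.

For two large parallel gray plates, q = σ(T₁⁴ − T₂⁴) / (1/ε₁ + 1/ε₂ − 1).
1/ε₁ + 1/ε₂ − 1 = 1/0.94 + 1/0.76 − 1 = 1.380.
T₁⁴ − T₂⁴ = 1.07×10^12 − 3.01×10^11 = 7.68×10^11 K⁴.
q = 5.67×10⁻⁸ × 7.68×10^11 / 1.380 = 31600 W/m².

q ≈ 31600 W/m²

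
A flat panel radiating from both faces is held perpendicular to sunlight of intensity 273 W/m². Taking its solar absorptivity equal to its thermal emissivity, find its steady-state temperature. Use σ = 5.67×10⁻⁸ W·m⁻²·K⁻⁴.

T ≈ 222 K

Absorbed flux αS = emitted flux 2εσT⁴ per unit area; with α = ε this gives T = (S/2σ)^(1/4).
T = (273 / (2 × 5.67×10⁻⁸))^(1/4) = (2.41×10^9)^(1/4).
T = 222 K.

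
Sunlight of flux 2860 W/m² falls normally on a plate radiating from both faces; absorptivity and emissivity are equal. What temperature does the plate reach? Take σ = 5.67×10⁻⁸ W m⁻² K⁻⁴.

Absorbed flux αS = emitted flux 2εσT⁴ per unit area; with α = ε this gives T = (S/2σ)^(1/4).
T = (2860 / (2 × 5.67×10⁻⁸))^(1/4) = (2.52×10^10)^(1/4).
T = 399 K.

T ≈ 399 K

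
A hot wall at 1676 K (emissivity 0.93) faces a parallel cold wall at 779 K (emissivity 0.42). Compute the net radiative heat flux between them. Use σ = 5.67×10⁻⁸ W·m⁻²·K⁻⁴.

For two large parallel gray plates, q = σ(T₁⁴ − T₂⁴) / (1/ε₁ + 1/ε₂ − 1).
1/ε₁ + 1/ε₂ − 1 = 1/0.93 + 1/0.42 − 1 = 2.456.
T₁⁴ − T₂⁴ = 7.89×10^12 − 3.68×10^11 = 7.52×10^12 K⁴.
q = 5.67×10⁻⁸ × 7.52×10^12 / 2.456 = 1.74×10^5 W/m².

q ≈ 1.74×10^5 W/m²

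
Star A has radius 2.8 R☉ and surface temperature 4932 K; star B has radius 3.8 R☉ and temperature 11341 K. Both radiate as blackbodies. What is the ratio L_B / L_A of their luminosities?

L = 4πR²σT⁴ ∝ R²T⁴, so L_B/L_A = (3.8/2.8)² × (11341/4932)⁴ = 1.84 × 28.0 = 51.5.

L_B/L_A ≈ 51.5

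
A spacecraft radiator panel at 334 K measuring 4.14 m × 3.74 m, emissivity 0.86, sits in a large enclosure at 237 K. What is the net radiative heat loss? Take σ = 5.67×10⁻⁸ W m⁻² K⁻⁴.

A = 4.14 × 3.74 = 15.5 m².
Q = εσA(T⁴ − T_s⁴). T⁴ − T_s⁴ = (334)⁴ − (237)⁴ = 1.24×10^10 − 3.15×10^9 = 9.29×10^9 K⁴.
Q = 0.86 × 5.67×10⁻⁸ × 15.5 × 9.29×10^9 = 7010 W.

Q ≈ 7010 W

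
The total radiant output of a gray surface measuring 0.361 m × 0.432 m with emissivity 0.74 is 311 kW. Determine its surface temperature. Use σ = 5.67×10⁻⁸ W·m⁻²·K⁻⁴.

A = 0.361 × 0.432 = 0.156 m².
From P = εσAT⁴, T = (P / εσA)^(1/4) = (3.11×10^5 / (0.74 × 5.67×10⁻⁸ × 0.156))^(1/4).
T = (4.75×10^13)^(1/4) = 2630 K.

T ≈ 2630 K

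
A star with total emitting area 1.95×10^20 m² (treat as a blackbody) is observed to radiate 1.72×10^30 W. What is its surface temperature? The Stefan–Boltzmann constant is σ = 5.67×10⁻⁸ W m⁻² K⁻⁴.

From P = σAT⁴, T = (P / σA)^(1/4) = (1.72×10^30 / (5.67×10⁻⁸ × 1.95×10^20))^(1/4).
T = (1.56×10^17)^(1/4) = 19900 K.

T ≈ 19900 K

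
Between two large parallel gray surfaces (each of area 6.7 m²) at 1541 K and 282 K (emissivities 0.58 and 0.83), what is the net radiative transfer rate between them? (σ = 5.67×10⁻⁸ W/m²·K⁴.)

For two large parallel gray plates, q = σ(T₁⁴ − T₂⁴) / (1/ε₁ + 1/ε₂ − 1).
1/ε₁ + 1/ε₂ − 1 = 1/0.58 + 1/0.83 − 1 = 1.929.
T₁⁴ − T₂⁴ = 5.64×10^12 − 6.32×10^9 = 5.63×10^12 K⁴.
q = 5.67×10⁻⁸ × 5.63×10^12 / 1.929 = 1.66×10^5 W/m².
Q = q·A = 1.66×10^5 × 6.7 = 1.11×10^6 W.

Q ≈ 1.11×10^6 W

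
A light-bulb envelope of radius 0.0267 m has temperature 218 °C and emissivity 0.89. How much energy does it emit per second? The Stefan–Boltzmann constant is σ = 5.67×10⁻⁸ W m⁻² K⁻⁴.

P ≈ 26.3 W

A = 4πr² = 4π × (0.0267)² = 8.96×10^-3 m².
218 °C = 491 K.
P = εσAT⁴ = 0.89 × 5.67×10⁻⁸ × 8.96×10^-3 × (491)⁴ = 0.89 × 5.67×10⁻⁸ × 8.96×10^-3 × 5.81×10^10.
P = 26.3 W.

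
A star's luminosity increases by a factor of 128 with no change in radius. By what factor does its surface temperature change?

factor ≈ 3.36

P ∝ T⁴ ⇒ T ∝ P^(1/4), so T scales by (128)^(1/4) = 3.36.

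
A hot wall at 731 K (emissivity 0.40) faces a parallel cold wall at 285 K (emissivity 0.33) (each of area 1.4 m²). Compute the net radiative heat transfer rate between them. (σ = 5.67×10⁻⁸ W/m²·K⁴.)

For two large parallel gray plates, q = σ(T₁⁴ − T₂⁴) / (1/ε₁ + 1/ε₂ − 1).
1/ε₁ + 1/ε₂ − 1 = 1/0.40 + 1/0.33 − 1 = 4.530.
T₁⁴ − T₂⁴ = 2.86×10^11 − 6.60×10^9 = 2.79×10^11 K⁴.
q = 5.67×10⁻⁸ × 2.79×10^11 / 4.530 = 3490 W/m².
Q = q·A = 3490 × 1.4 = 4890 W.

Q ≈ 4890 W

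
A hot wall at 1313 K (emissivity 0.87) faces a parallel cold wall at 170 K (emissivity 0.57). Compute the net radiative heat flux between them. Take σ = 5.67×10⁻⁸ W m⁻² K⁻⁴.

q ≈ 88500 W/m²

For two large parallel gray plates, q = σ(T₁⁴ − T₂⁴) / (1/ε₁ + 1/ε₂ − 1).
1/ε₁ + 1/ε₂ − 1 = 1/0.87 + 1/0.57 − 1 = 1.904.
T₁⁴ − T₂⁴ = 2.97×10^12 − 8.35×10^8 = 2.97×10^12 K⁴.
q = 5.67×10⁻⁸ × 2.97×10^12 / 1.904 = 88500 W/m².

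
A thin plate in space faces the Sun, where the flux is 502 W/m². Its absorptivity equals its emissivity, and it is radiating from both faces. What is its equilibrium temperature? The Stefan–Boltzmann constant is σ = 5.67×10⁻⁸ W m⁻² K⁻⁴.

Absorbed flux αS = emitted flux 2εσT⁴ per unit area; with α = ε this gives T = (S/2σ)^(1/4).
T = (502 / (2 × 5.67×10⁻⁸))^(1/4) = (4.43×10^9)^(1/4).
T = 258 K.

T ≈ 258 K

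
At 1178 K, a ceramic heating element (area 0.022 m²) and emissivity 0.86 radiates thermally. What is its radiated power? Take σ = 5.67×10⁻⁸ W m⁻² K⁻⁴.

P = εσAT⁴ = 0.86 × 5.67×10⁻⁸ × 0.0220 × (1178)⁴ = 0.86 × 5.67×10⁻⁸ × 0.0220 × 1.93×10^12.
P = 2070 W.

P ≈ 2070 W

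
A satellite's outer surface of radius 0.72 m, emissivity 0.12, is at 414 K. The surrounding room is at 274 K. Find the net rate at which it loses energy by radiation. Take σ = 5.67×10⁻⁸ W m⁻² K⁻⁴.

Q ≈ 1050 W

A = 4πr² = 4π × (0.72)² = 6.51 m².
Q = εσA(T⁴ − T_s⁴). T⁴ − T_s⁴ = (414)⁴ − (274)⁴ = 2.94×10^10 − 5.64×10^9 = 2.37×10^10 K⁴.
Q = 0.12 × 5.67×10⁻⁸ × 6.51 × 2.37×10^10 = 1050 W.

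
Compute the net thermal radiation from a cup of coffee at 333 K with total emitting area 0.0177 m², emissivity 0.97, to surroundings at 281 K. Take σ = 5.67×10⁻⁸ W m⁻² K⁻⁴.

Q = εσA(T⁴ − T_s⁴). T⁴ − T_s⁴ = (333)⁴ − (281)⁴ = 1.23×10^10 − 6.23×10^9 = 6.06×10^9 K⁴.
Q = 0.97 × 5.67×10⁻⁸ × 0.0177 × 6.06×10^9 = 5.90 W.

Q ≈ 5.90 W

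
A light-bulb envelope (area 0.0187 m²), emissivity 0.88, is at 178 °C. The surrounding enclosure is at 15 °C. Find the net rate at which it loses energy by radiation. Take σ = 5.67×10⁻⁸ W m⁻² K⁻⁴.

Convert: 178 °C = 451 K; 15 °C = 288 K.
Q = εσA(T⁴ − T_s⁴). T⁴ − T_s⁴ = (451)⁴ − (288)⁴ = 4.14×10^10 − 6.88×10^9 = 3.45×10^10 K⁴.
Q = 0.88 × 5.67×10⁻⁸ × 0.0187 × 3.45×10^10 = 32.2 W.

Q ≈ 32.2 W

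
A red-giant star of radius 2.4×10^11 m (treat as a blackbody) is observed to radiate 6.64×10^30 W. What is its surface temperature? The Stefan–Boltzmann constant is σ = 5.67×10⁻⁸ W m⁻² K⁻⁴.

T ≈ 3570 K

A = 4πr² = 4π × (2.4×10^11)² = 7.24×10^23 m².
From P = σAT⁴, T = (P / σA)^(1/4) = (6.64×10^30 / (5.67×10⁻⁸ × 7.24×10^23))^(1/4).
T = (1.62×10^14)^(1/4) = 3570 K.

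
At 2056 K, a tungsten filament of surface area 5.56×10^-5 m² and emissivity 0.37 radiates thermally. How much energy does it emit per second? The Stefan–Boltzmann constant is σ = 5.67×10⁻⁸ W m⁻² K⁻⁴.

Stefan–Boltzmann: P = εσAT⁴ = 0.37 × 5.67×10⁻⁸ × 5.56×10^-5 × (2056)⁴ = 0.37 × 5.67×10⁻⁸ × 5.56×10^-5 × 1.79×10^13.
P = 20.8 W.

P ≈ 20.8 W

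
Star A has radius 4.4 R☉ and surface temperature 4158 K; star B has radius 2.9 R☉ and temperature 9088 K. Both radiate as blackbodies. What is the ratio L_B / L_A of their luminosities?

L = 4πR²σT⁴ ∝ R²T⁴, so L_B/L_A = (2.9/4.4)² × (9088/4158)⁴ = 0.434 × 22.8 = 9.91.

L_B/L_A ≈ 9.91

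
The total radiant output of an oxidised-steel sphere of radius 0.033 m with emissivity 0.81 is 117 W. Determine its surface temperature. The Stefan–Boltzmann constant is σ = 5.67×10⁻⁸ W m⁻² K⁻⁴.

A = 4πr² = 4π × (0.033)² = 0.0137 m².
From P = εσAT⁴, T = (P / εσA)^(1/4) = (117 / (0.81 × 5.67×10⁻⁸ × 0.0137))^(1/4).
T = (1.86×10^11)^(1/4) = 657 K.

T ≈ 657 K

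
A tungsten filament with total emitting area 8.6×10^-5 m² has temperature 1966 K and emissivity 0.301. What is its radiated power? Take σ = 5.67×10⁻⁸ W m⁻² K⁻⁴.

Stefan–Boltzmann: P = εσAT⁴ = 0.301 × 5.67×10⁻⁸ × 8.60×10^-5 × (1966)⁴ = 0.301 × 5.67×10⁻⁸ × 8.60×10^-5 × 1.49×10^13.
P = 21.9 W.

P ≈ 21.9 W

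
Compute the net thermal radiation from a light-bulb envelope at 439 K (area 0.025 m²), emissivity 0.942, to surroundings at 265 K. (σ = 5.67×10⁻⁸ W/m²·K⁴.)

Q = εσA(T⁴ − T_s⁴). T⁴ − T_s⁴ = (439)⁴ − (265)⁴ = 3.71×10^10 − 4.93×10^9 = 3.22×10^10 K⁴.
Q = 0.942 × 5.67×10⁻⁸ × 0.0250 × 3.22×10^10 = 43.0 W.

Q ≈ 43.0 W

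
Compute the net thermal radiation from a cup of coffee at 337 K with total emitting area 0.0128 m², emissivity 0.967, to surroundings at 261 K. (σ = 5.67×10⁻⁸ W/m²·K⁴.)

Q ≈ 5.80 W

Q = εσA(T⁴ − T_s⁴). T⁴ − T_s⁴ = (337)⁴ − (261)⁴ = 1.29×10^10 − 4.64×10^9 = 8.26×10^9 K⁴.
Q = 0.967 × 5.67×10⁻⁸ × 0.0128 × 8.26×10^9 = 5.80 W.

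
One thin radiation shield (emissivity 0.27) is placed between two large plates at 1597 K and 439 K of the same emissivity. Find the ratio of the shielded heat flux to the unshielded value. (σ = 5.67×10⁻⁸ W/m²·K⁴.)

With N identical shields there are N+1 = 2 gaps in series, each with the same radiative resistance, so the flux falls to 1/(N+1) of its unshielded value.

ratio ≈ 0.500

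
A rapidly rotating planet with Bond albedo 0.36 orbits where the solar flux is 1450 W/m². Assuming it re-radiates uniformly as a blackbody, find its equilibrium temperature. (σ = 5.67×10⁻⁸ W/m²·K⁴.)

T ≈ 253 K

Power absorbed = (1−a)S·πR²; power emitted = 4πR²σT⁴. Equating and cancelling πR²:
T = ((1−a)S / 4σ)^(1/4) = (928 / (4 × 5.67×10⁻⁸))^(1/4) = (4.09×10^9)^(1/4).
T = 253 K.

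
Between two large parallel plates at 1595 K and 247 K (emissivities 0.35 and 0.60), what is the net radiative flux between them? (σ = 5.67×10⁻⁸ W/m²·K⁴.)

q ≈ 1.04×10^5 W/m²

For two large parallel gray plates, q = σ(T₁⁴ − T₂⁴) / (1/ε₁ + 1/ε₂ − 1).
1/ε₁ + 1/ε₂ − 1 = 1/0.35 + 1/0.60 − 1 = 3.524.
T₁⁴ − T₂⁴ = 6.47×10^12 − 3.72×10^9 = 6.47×10^12 K⁴.
q = 5.67×10⁻⁸ × 6.47×10^12 / 3.524 = 1.04×10^5 W/m².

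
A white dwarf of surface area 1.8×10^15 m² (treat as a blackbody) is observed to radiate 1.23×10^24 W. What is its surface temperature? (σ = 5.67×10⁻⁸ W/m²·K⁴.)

From P = σAT⁴, T = (P / σA)^(1/4) = (1.23×10^24 / (5.67×10⁻⁸ × 1.80×10^15))^(1/4).
T = (1.21×10^16)^(1/4) = 10500 K.

T ≈ 10500 K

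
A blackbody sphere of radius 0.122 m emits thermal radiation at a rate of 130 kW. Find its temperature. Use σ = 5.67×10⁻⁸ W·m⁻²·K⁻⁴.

A = 4πr² = 4π × (0.122)² = 0.187 m².
From P = σAT⁴, T = (P / σA)^(1/4) = (1.30×10^5 / (5.67×10⁻⁸ × 0.187))^(1/4).
T = (1.23×10^13)^(1/4) = 1870 K.

T ≈ 1870 K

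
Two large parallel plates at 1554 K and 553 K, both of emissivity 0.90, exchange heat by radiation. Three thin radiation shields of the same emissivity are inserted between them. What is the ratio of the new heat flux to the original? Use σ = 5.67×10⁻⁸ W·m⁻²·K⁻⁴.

ratio ≈ 0.250

With N identical shields there are N+1 = 4 gaps in series, each with the same radiative resistance, so the flux falls to 1/(N+1) of its unshielded value.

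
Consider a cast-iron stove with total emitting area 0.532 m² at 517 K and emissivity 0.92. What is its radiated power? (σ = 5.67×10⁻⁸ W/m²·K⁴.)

P ≈ 1980 W

P = εσAT⁴ = 0.92 × 5.67×10⁻⁸ × 0.532 × (517)⁴ = 0.92 × 5.67×10⁻⁸ × 0.532 × 7.14×10^10.
P = 1980 W.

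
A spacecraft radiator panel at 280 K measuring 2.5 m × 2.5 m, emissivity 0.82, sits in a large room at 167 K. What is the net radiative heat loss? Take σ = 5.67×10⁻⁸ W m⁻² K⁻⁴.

A = 2.5 × 2.5 = 6.25 m².
Q = εσA(T⁴ − T_s⁴). T⁴ − T_s⁴ = (280)⁴ − (167)⁴ = 6.15×10^9 − 7.78×10^8 = 5.37×10^9 K⁴.
Q = 0.82 × 5.67×10⁻⁸ × 6.25 × 5.37×10^9 = 1560 W.

Q ≈ 1560 W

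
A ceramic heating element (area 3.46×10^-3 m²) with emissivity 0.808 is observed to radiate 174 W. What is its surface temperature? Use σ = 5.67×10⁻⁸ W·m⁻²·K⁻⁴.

From P = εσAT⁴, T = (P / εσA)^(1/4) = (174 / (0.808 × 5.67×10⁻⁸ × 3.46×10^-3))^(1/4).
T = (1.10×10^12)^(1/4) = 1020 K.

T ≈ 1020 K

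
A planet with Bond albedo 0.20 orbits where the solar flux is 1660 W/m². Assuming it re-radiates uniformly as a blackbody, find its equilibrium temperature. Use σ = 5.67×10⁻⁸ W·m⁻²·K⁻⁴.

Power absorbed = (1−a)S·πR²; power emitted = 4πR²σT⁴. Equating and cancelling πR²:
T = ((1−a)S / 4σ)^(1/4) = (1330 / (4 × 5.67×10⁻⁸))^(1/4) = (5.86×10^9)^(1/4).
T = 277 K.

T ≈ 277 K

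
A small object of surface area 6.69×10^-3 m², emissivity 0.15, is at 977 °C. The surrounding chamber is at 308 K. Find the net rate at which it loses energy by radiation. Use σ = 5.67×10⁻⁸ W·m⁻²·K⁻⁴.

Q ≈ 138 W

Convert: 977 °C = 1250 K.
Q = εσA(T⁴ − T_s⁴). T⁴ − T_s⁴ = (1250)⁴ − (308)⁴ = 2.44×10^12 − 9.00×10^9 = 2.43×10^12 K⁴.
Q = 0.15 × 5.67×10⁻⁸ × 6.69×10^-3 × 2.43×10^12 = 138 W.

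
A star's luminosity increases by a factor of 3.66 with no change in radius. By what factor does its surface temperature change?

factor ≈ 1.38

P ∝ T⁴ ⇒ T ∝ P^(1/4), so T scales by (3.66)^(1/4) = 1.38.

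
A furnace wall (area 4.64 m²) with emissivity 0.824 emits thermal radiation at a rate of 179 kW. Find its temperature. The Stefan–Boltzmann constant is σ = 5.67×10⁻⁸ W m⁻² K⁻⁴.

From P = εσAT⁴, T = (P / εσA)^(1/4) = (1.79×10^5 / (0.824 × 5.67×10⁻⁸ × 4.64))^(1/4).
T = (8.26×10^11)^(1/4) = 953 K.

T ≈ 953 K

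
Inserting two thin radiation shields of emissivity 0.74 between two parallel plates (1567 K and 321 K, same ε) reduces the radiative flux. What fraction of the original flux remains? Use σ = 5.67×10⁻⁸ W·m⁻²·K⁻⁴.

With N identical shields there are N+1 = 3 gaps in series, each with the same radiative resistance, so the flux falls to 1/(N+1) of its unshielded value.

ratio ≈ 0.333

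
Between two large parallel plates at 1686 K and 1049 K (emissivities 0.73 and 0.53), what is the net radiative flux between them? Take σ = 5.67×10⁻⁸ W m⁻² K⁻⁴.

For two large parallel gray plates, q = σ(T₁⁴ − T₂⁴) / (1/ε₁ + 1/ε₂ − 1).
1/ε₁ + 1/ε₂ − 1 = 1/0.73 + 1/0.53 − 1 = 2.257.
T₁⁴ − T₂⁴ = 8.08×10^12 − 1.21×10^12 = 6.87×10^12 K⁴.
q = 5.67×10⁻⁸ × 6.87×10^12 / 2.257 = 1.73×10^5 W/m².

q ≈ 1.73×10^5 W/m²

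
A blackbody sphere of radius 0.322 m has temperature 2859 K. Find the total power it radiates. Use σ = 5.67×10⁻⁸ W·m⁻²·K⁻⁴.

A = 4πr² = 4π × (0.322)² = 1.30 m².
P = σAT⁴ = 5.67×10⁻⁸ × 1.30 × (2859)⁴ = 5.67×10⁻⁸ × 1.30 × 6.68×10^13.
P = 4.94×10^6 W.

P ≈ 4.94×10^6 W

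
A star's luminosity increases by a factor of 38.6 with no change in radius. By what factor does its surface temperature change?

P ∝ T⁴ ⇒ T ∝ P^(1/4), so T scales by (38.6)^(1/4) = 2.49.

factor ≈ 2.49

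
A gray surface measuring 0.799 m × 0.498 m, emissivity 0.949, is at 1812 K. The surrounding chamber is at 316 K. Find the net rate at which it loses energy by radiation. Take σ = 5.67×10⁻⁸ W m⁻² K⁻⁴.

A = 0.799 × 0.498 = 0.398 m².
Q = εσA(T⁴ − T_s⁴). T⁴ − T_s⁴ = (1812)⁴ − (316)⁴ = 1.08×10^13 − 9.97×10^9 = 1.08×10^13 K⁴.
Q = 0.949 × 5.67×10⁻⁸ × 0.398 × 1.08×10^13 = 2.31×10^5 W.

Q ≈ 2.31×10^5 W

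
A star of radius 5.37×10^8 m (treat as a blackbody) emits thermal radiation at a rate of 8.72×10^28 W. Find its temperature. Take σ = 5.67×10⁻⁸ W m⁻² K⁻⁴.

A = 4πr² = 4π × (5.37×10^8)² = 3.62×10^18 m².
From P = σAT⁴, T = (P / σA)^(1/4) = (8.72×10^28 / (5.67×10⁻⁸ × 3.62×10^18))^(1/4).
T = (4.24×10^17)^(1/4) = 25500 K.

T ≈ 25500 K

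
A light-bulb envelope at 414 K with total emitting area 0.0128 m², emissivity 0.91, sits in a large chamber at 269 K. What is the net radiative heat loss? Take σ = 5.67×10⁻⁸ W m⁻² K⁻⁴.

Q ≈ 15.9 W

Q = εσA(T⁴ − T_s⁴). T⁴ − T_s⁴ = (414)⁴ − (269)⁴ = 2.94×10^10 − 5.24×10^9 = 2.41×10^10 K⁴.
Q = 0.91 × 5.67×10⁻⁸ × 0.0128 × 2.41×10^10 = 15.9 W.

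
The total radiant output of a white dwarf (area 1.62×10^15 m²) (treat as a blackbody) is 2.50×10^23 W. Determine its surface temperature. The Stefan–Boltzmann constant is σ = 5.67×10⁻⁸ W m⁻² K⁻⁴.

From P = σAT⁴, T = (P / σA)^(1/4) = (2.50×10^23 / (5.67×10⁻⁸ × 1.62×10^15))^(1/4).
T = (2.72×10^15)^(1/4) = 7220 K.

T ≈ 7220 K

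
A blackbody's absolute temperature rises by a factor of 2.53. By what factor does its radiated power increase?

factor ≈ 41.0

P ∝ T⁴, so the power scales as (2.53)⁴ = 41.0.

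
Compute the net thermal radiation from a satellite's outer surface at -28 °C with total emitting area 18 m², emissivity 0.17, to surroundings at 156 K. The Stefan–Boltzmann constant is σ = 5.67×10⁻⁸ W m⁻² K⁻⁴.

Convert: -28 °C = 245 K.
Q = εσA(T⁴ − T_s⁴). T⁴ − T_s⁴ = (245)⁴ − (156)⁴ = 3.60×10^9 − 5.92×10^8 = 3.01×10^9 K⁴.
Q = 0.17 × 5.67×10⁻⁸ × 18.0 × 3.01×10^9 = 522 W.

Q ≈ 522 W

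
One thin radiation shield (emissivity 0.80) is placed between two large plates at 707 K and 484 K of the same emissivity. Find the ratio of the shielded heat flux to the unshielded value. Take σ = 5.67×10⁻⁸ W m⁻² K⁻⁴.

ratio ≈ 0.500

With N identical shields there are N+1 = 2 gaps in series, each with the same radiative resistance, so the flux falls to 1/(N+1) of its unshielded value.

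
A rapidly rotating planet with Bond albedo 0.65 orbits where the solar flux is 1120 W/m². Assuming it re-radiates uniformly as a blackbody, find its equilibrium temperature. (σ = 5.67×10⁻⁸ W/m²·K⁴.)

Power absorbed = (1−a)S·πR²; power emitted = 4πR²σT⁴. Equating and cancelling πR²:
T = ((1−a)S / 4σ)^(1/4) = (392 / (4 × 5.67×10⁻⁸))^(1/4) = (1.73×10^9)^(1/4).
T = 204 K.

T ≈ 204 K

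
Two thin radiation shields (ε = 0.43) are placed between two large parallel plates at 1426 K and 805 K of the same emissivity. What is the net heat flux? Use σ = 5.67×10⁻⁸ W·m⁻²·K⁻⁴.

q ≈ 19200 W/m²

Each of the 3 gaps contributes resistance (2/ε − 1) = 2/0.43 − 1 = 3.651; total = 10.95.
q = σ(T₁⁴ − T₂⁴) / 10.95 = 5.67×10⁻⁸ × 3.72×10^12 / 10.95 = 19200 W/m².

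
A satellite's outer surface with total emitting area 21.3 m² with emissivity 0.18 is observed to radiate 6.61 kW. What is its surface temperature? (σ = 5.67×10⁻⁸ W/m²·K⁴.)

From P = εσAT⁴, T = (P / εσA)^(1/4) = (6610 / (0.18 × 5.67×10⁻⁸ × 21.3))^(1/4).
T = (3.04×10^10)^(1/4) = 418 K.

T ≈ 418 K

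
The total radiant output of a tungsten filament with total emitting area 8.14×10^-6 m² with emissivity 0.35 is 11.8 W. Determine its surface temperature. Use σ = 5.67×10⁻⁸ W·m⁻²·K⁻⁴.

From P = εσAT⁴, T = (P / εσA)^(1/4) = (11.8 / (0.35 × 5.67×10⁻⁸ × 8.14×10^-6))^(1/4).
T = (7.30×10^13)^(1/4) = 2920 K.

T ≈ 2920 K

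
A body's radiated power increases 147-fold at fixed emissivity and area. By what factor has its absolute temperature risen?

P ∝ T⁴ ⇒ T ∝ P^(1/4), so T scales by (147)^(1/4) = 3.48.

factor ≈ 3.48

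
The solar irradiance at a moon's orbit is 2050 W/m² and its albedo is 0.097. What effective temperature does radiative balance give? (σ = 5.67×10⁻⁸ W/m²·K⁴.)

Power absorbed = (1−a)S·πR²; power emitted = 4πR²σT⁴. Equating and cancelling πR²:
T = ((1−a)S / 4σ)^(1/4) = (1850 / (4 × 5.67×10⁻⁸))^(1/4) = (8.16×10^9)^(1/4).
T = 301 K.

T ≈ 301 K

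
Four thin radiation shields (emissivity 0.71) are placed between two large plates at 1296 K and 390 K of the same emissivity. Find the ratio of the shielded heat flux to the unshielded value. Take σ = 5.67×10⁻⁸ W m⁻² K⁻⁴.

ratio ≈ 0.200

With N identical shields there are N+1 = 5 gaps in series, each with the same radiative resistance, so the flux falls to 1/(N+1) of its unshielded value.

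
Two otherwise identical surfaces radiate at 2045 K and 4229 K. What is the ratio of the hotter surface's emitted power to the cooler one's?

P ∝ T⁴, so the ratio is (4229/2045)⁴ = (2.068)⁴ = 18.3.

ratio ≈ 18.3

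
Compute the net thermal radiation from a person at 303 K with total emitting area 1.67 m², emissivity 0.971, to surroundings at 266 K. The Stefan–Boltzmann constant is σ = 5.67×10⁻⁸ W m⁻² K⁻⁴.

Q ≈ 315 W

Q = εσA(T⁴ − T_s⁴). T⁴ − T_s⁴ = (303)⁴ − (266)⁴ = 8.43×10^9 − 5.01×10^9 = 3.42×10^9 K⁴.
Q = 0.971 × 5.67×10⁻⁸ × 1.67 × 3.42×10^9 = 315 W.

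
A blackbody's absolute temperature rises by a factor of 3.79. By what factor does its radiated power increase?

factor ≈ 206

P ∝ T⁴, so the power scales as (3.79)⁴ = 206.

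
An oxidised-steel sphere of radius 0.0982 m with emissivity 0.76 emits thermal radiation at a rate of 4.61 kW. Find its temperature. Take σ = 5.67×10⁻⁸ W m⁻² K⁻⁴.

T ≈ 969 K

A = 4πr² = 4π × (0.0982)² = 0.121 m².
From P = εσAT⁴, T = (P / εσA)^(1/4) = (4610 / (0.76 × 5.67×10⁻⁸ × 0.121))^(1/4).
T = (8.83×10^11)^(1/4) = 969 K.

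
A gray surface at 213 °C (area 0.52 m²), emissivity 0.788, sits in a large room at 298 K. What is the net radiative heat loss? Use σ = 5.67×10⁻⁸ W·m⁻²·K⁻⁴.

Q ≈ 1110 W

Convert: 213 °C = 486 K.
Q = εσA(T⁴ − T_s⁴). T⁴ − T_s⁴ = (486)⁴ − (298)⁴ = 5.58×10^10 − 7.89×10^9 = 4.79×10^10 K⁴.
Q = 0.788 × 5.67×10⁻⁸ × 0.520 × 4.79×10^10 = 1110 W.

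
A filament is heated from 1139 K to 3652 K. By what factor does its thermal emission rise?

P ∝ T⁴, so the ratio is (3652/1139)⁴ = (3.206)⁴ = 106.

ratio ≈ 106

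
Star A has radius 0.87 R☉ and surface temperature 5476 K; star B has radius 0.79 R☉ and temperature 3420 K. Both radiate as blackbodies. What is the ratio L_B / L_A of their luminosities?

L = 4πR²σT⁴ ∝ R²T⁴, so L_B/L_A = (0.79/0.87)² × (3420/5476)⁴ = 0.825 × 0.152 = 0.125.

L_B/L_A ≈ 0.125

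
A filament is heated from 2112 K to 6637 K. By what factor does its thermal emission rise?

ratio ≈ 97.5

P ∝ T⁴, so the ratio is (6637/2112)⁴ = (3.143)⁴ = 97.5.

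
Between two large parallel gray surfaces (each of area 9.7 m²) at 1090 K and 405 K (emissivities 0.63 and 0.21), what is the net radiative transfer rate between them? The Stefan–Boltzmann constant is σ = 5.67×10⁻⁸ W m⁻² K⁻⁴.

Q ≈ 1.42×10^5 W

For two large parallel gray plates, q = σ(T₁⁴ − T₂⁴) / (1/ε₁ + 1/ε₂ − 1).
1/ε₁ + 1/ε₂ − 1 = 1/0.63 + 1/0.21 − 1 = 5.349.
T₁⁴ − T₂⁴ = 1.41×10^12 − 2.69×10^10 = 1.38×10^12 K⁴.
q = 5.67×10⁻⁸ × 1.38×10^12 / 5.349 = 14700 W/m².
Q = q·A = 14700 × 9.7 = 1.42×10^5 W.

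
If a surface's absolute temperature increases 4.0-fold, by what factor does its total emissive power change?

P ∝ T⁴, so the power scales as (4.0)⁴ = 256.

factor ≈ 256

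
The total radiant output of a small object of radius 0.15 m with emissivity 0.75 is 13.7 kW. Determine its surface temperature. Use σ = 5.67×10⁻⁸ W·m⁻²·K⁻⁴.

A = 4πr² = 4π × (0.15)² = 0.283 m².
From P = εσAT⁴, T = (P / εσA)^(1/4) = (13700 / (0.75 × 5.67×10⁻⁸ × 0.283))^(1/4).
T = (1.14×10^12)^(1/4) = 1030 K.

T ≈ 1030 K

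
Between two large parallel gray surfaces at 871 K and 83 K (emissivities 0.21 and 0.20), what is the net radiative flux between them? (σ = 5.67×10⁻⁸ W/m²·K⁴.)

For two large parallel gray plates, q = σ(T₁⁴ − T₂⁴) / (1/ε₁ + 1/ε₂ − 1).
1/ε₁ + 1/ε₂ − 1 = 1/0.21 + 1/0.20 − 1 = 8.762.
T₁⁴ − T₂⁴ = 5.76×10^11 − 4.75×10^7 = 5.75×10^11 K⁴.
q = 5.67×10⁻⁸ × 5.75×10^11 / 8.762 = 3720 W/m².

q ≈ 3720 W/m²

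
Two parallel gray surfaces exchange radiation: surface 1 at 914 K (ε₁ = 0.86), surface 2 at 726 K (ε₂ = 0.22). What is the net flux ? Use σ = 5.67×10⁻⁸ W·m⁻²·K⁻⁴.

For two large parallel gray plates, q = σ(T₁⁴ − T₂⁴) / (1/ε₁ + 1/ε₂ − 1).
1/ε₁ + 1/ε₂ − 1 = 1/0.86 + 1/0.22 − 1 = 4.708.
T₁⁴ − T₂⁴ = 6.98×10^11 − 2.78×10^11 = 4.20×10^11 K⁴.
q = 5.67×10⁻⁸ × 4.20×10^11 / 4.708 = 5060 W/m².

q ≈ 5060 W/m²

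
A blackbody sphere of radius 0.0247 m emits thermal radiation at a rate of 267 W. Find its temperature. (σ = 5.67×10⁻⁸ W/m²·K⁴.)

A = 4πr² = 4π × (0.0247)² = 7.67×10^-3 m².
From P = σAT⁴, T = (P / σA)^(1/4) = (267 / (5.67×10⁻⁸ × 7.67×10^-3))^(1/4).
T = (6.14×10^11)^(1/4) = 885 K.

T ≈ 885 K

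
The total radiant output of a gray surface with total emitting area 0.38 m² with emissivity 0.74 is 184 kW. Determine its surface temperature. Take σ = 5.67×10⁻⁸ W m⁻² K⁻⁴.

T ≈ 1840 K

From P = εσAT⁴, T = (P / εσA)^(1/4) = (1.84×10^5 / (0.74 × 5.67×10⁻⁸ × 0.380))^(1/4).
T = (1.15×10^13)^(1/4) = 1840 K.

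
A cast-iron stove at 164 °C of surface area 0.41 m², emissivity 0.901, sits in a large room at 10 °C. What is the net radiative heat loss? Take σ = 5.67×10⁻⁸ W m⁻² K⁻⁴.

Convert: 164 °C = 437 K; 10 °C = 283 K.
Q = εσA(T⁴ − T_s⁴). T⁴ − T_s⁴ = (437)⁴ − (283)⁴ = 3.65×10^10 − 6.41×10^9 = 3.01×10^10 K⁴.
Q = 0.901 × 5.67×10⁻⁸ × 0.410 × 3.01×10^10 = 630 W.

Q ≈ 630 W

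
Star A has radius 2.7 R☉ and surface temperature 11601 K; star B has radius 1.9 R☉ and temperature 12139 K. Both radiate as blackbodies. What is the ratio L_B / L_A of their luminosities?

L = 4πR²σT⁴ ∝ R²T⁴, so L_B/L_A = (1.9/2.7)² × (12139/11601)⁴ = 0.495 × 1.20 = 0.594.

L_B/L_A ≈ 0.594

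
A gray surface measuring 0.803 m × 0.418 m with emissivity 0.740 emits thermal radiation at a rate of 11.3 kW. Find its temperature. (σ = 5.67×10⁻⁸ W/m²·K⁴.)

A = 0.803 × 0.418 = 0.336 m².
From P = εσAT⁴, T = (P / εσA)^(1/4) = (11300 / (0.740 × 5.67×10⁻⁸ × 0.336))^(1/4).
T = (8.02×10^11)^(1/4) = 946 K.

T ≈ 946 K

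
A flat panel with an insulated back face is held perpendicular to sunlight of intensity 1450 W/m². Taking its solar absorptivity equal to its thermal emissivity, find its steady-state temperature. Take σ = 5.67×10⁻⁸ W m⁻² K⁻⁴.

T ≈ 400 K

Absorbed flux αS = emitted flux εσT⁴ (one radiating face); with α = ε, T = (S/σ)^(1/4).
T = (1450 / 5.67×10⁻⁸)^(1/4) = (2.56×10^10)^(1/4).
T = 400 K.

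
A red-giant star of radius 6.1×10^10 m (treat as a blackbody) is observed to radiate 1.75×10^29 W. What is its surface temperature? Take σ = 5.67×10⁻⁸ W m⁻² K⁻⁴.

T ≈ 2850 K

A = 4πr² = 4π × (6.1×10^10)² = 4.68×10^22 m².
From P = σAT⁴, T = (P / σA)^(1/4) = (1.75×10^29 / (5.67×10⁻⁸ × 4.68×10^22))^(1/4).
T = (6.60×10^13)^(1/4) = 2850 K.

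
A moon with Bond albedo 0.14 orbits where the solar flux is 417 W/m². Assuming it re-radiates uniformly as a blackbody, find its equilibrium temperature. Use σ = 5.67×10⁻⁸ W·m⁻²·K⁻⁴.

Power absorbed = (1−a)S·πR²; power emitted = 4πR²σT⁴. Equating and cancelling πR²:
T = ((1−a)S / 4σ)^(1/4) = (359 / (4 × 5.67×10⁻⁸))^(1/4) = (1.58×10^9)^(1/4).
T = 199 K.

T ≈ 199 K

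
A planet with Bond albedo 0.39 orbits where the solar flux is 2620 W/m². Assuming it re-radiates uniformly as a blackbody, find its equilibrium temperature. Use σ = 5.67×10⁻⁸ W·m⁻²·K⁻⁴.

T ≈ 290 K

Power absorbed = (1−a)S·πR²; power emitted = 4πR²σT⁴. Equating and cancelling πR²:
T = ((1−a)S / 4σ)^(1/4) = (1600 / (4 × 5.67×10⁻⁸))^(1/4) = (7.05×10^9)^(1/4).
T = 290 K.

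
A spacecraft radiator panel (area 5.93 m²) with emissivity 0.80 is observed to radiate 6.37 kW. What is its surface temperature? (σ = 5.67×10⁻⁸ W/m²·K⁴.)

T ≈ 392 K

From P = εσAT⁴, T = (P / εσA)^(1/4) = (6370 / (0.80 × 5.67×10⁻⁸ × 5.93))^(1/4).
T = (2.37×10^10)^(1/4) = 392 K.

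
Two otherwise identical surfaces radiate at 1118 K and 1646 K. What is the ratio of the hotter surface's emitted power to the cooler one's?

ratio ≈ 4.70

P ∝ T⁴, so the ratio is (1646/1118)⁴ = (1.472)⁴ = 4.70.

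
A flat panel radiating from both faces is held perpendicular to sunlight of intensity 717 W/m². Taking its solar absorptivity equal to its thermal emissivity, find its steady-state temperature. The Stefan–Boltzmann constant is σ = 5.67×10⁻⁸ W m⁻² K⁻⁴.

T ≈ 282 K

Absorbed flux αS = emitted flux 2εσT⁴ per unit area; with α = ε this gives T = (S/2σ)^(1/4).
T = (717 / (2 × 5.67×10⁻⁸))^(1/4) = (6.32×10^9)^(1/4).
T = 282 K.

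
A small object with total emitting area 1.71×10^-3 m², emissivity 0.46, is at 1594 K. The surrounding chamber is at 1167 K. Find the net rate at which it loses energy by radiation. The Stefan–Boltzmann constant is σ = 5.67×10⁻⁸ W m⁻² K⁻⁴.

Q = εσA(T⁴ − T_s⁴). T⁴ − T_s⁴ = (1594)⁴ − (1167)⁴ = 6.46×10^12 − 1.85×10^12 = 4.60×10^12 K⁴.
Q = 0.46 × 5.67×10⁻⁸ × 1.71×10^-3 × 4.60×10^12 = 205 W.

Q ≈ 205 W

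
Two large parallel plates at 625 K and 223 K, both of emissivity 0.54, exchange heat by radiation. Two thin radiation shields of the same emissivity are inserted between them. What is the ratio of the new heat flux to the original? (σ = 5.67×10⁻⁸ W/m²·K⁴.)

ratio ≈ 0.333

With N identical shields there are N+1 = 3 gaps in series, each with the same radiative resistance, so the flux falls to 1/(N+1) of its unshielded value.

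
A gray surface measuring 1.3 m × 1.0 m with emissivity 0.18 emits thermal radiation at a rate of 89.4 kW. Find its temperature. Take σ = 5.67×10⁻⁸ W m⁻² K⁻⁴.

T ≈ 1610 K

A = 1.3 × 1.0 = 1.30 m².
From P = εσAT⁴, T = (P / εσA)^(1/4) = (89400 / (0.18 × 5.67×10⁻⁸ × 1.30))^(1/4).
T = (6.74×10^12)^(1/4) = 1610 K.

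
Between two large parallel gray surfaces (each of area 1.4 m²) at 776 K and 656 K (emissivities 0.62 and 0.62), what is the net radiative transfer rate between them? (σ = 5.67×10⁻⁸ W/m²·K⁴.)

Q ≈ 6330 W

For two large parallel gray plates, q = σ(T₁⁴ − T₂⁴) / (1/ε₁ + 1/ε₂ − 1).
1/ε₁ + 1/ε₂ − 1 = 1/0.62 + 1/0.62 − 1 = 2.226.
T₁⁴ − T₂⁴ = 3.63×10^11 − 1.85×10^11 = 1.77×10^11 K⁴.
q = 5.67×10⁻⁸ × 1.77×10^11 / 2.226 = 4520 W/m².
Q = q·A = 4520 × 1.4 = 6330 W.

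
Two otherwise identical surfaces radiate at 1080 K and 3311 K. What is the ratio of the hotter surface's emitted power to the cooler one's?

P ∝ T⁴, so the ratio is (3311/1080)⁴ = (3.066)⁴ = 88.3.

ratio ≈ 88.3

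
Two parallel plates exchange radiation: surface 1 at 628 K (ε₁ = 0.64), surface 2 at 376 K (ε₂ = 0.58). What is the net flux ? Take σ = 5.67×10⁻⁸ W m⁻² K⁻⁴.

For two large parallel gray plates, q = σ(T₁⁴ − T₂⁴) / (1/ε₁ + 1/ε₂ − 1).
1/ε₁ + 1/ε₂ − 1 = 1/0.64 + 1/0.58 − 1 = 2.287.
T₁⁴ − T₂⁴ = 1.56×10^11 − 2.00×10^10 = 1.36×10^11 K⁴.
q = 5.67×10⁻⁸ × 1.36×10^11 / 2.287 = 3360 W/m².

q ≈ 3360 W/m²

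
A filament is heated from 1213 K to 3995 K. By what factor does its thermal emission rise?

P ∝ T⁴, so the ratio is (3995/1213)⁴ = (3.293)⁴ = 118.

ratio ≈ 118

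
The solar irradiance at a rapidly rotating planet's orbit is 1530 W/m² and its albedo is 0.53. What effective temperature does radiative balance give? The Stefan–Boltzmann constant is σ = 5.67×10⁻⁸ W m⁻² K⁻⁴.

Power absorbed = (1−a)S·πR²; power emitted = 4πR²σT⁴. Equating and cancelling πR²:
T = ((1−a)S / 4σ)^(1/4) = (719 / (4 × 5.67×10⁻⁸))^(1/4) = (3.17×10^9)^(1/4).
T = 237 K.

T ≈ 237 K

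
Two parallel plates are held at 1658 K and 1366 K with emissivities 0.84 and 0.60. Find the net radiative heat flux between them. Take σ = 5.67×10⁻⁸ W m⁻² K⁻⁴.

q ≈ 1.24×10^5 W/m²

For two large parallel gray plates, q = σ(T₁⁴ − T₂⁴) / (1/ε₁ + 1/ε₂ − 1).
1/ε₁ + 1/ε₂ − 1 = 1/0.84 + 1/0.60 − 1 = 1.857.
T₁⁴ − T₂⁴ = 7.56×10^12 − 3.48×10^12 = 4.08×10^12 K⁴.
q = 5.67×10⁻⁸ × 4.08×10^12 / 1.857 = 1.24×10^5 W/m².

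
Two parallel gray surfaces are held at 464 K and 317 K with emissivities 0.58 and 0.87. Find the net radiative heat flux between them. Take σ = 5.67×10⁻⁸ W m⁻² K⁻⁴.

For two large parallel gray plates, q = σ(T₁⁴ − T₂⁴) / (1/ε₁ + 1/ε₂ − 1).
1/ε₁ + 1/ε₂ − 1 = 1/0.58 + 1/0.87 − 1 = 1.874.
T₁⁴ − T₂⁴ = 4.64×10^10 − 1.01×10^10 = 3.63×10^10 K⁴.
q = 5.67×10⁻⁸ × 3.63×10^10 / 1.874 = 1100 W/m².

q ≈ 1100 W/m²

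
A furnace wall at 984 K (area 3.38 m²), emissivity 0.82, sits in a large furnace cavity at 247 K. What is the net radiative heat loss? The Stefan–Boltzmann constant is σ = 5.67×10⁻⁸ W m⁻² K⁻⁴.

Q = εσA(T⁴ − T_s⁴). T⁴ − T_s⁴ = (984)⁴ − (247)⁴ = 9.38×10^11 − 3.72×10^9 = 9.34×10^11 K⁴.
Q = 0.82 × 5.67×10⁻⁸ × 3.38 × 9.34×10^11 = 1.47×10^5 W.

Q ≈ 1.47×10^5 W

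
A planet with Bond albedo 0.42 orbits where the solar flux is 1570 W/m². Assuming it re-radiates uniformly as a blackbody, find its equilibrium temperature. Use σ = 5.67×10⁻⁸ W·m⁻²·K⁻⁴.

Power absorbed = (1−a)S·πR²; power emitted = 4πR²σT⁴. Equating and cancelling πR²:
T = ((1−a)S / 4σ)^(1/4) = (911 / (4 × 5.67×10⁻⁸))^(1/4) = (4.01×10^9)^(1/4).
T = 252 K.

T ≈ 252 K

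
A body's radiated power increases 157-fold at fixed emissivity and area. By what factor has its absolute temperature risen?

P ∝ T⁴ ⇒ T ∝ P^(1/4), so T scales by (157)^(1/4) = 3.54.

factor ≈ 3.54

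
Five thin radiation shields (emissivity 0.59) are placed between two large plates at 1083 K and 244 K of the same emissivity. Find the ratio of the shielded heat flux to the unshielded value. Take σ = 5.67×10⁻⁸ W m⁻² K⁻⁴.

With N identical shields there are N+1 = 6 gaps in series, each with the same radiative resistance, so the flux falls to 1/(N+1) of its unshielded value.

ratio ≈ 0.167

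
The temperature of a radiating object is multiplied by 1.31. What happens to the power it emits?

P ∝ T⁴, so the power scales as (1.31)⁴ = 2.94.

factor ≈ 2.94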